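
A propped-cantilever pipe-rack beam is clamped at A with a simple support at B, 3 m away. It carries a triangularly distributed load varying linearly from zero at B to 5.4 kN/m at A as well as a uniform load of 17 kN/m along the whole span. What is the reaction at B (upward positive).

Take the reaction at B as the redundant and release it; the primary structure is a cantilever fixed at A.
Downward deflection at the released point B due to the loads:
  triangular load, peak 5.4 at the fixed end: w₀L⁴/(30EI) = 14.58/EI
  UDL 17: wL⁴/(8EI) = 172.1/EI
  δ_0 = 186.7/EI
Flexibility coefficient — unit upward force at B: δ_{BB} = L³/(3EI) = 9/EI.
The prop prevents deflection at B: R_B = δ_0/δ_{BB} = 186.7/9 = 20.75 kN.

R_B = 20.75 kN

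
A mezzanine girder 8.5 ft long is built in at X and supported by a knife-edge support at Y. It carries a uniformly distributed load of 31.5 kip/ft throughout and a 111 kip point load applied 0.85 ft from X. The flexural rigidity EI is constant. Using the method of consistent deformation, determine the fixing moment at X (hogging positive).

Take the reaction at Y as the redundant and release it; the primary structure is a cantilever fixed at X.
Primary-structure tip deflection at Y by superposition:
  UDL 31.5: wL⁴/(8EI) = 20554/EI
  point load 111 at a = 0.85: Pa²(3L − a)/(6EI) = 329.5/EI
  δ_0 = 20883/EI
Flexibility coefficient — unit upward force at Y: δ_{YY} = L³/(3EI) = 204.7/EI.
Compatibility at Y: δ_0 − R_Y·δ_{YY} = 0, so R_Y = 20883/204.7 = 102 kip.
Moment equilibrium about X: M_X = Σ(load moments about X) − R_Y·L = 1232 − 102×8.5 = 365.2 kip·ft.

M_X = 365.2 kip·ft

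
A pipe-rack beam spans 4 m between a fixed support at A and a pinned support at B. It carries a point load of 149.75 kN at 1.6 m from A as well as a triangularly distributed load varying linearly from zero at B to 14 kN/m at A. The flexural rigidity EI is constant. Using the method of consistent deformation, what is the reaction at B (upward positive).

R_B = 36.75 kN

Choose R_B as the redundant. The primary structure is the cantilever fixed at A.
Free-end deflection of the primary structure under the applied loading (downward +):
  point load 149.75 at a = 1.6: Pa²(3L − a)/(6EI) = 664.5/EI
  triangular load, peak 14 at the fixed end: w₀L⁴/(30EI) = 119.5/EI
  δ_0 = 784/EI
Tip deflection under a unit load at B: L³/(3EI) = 21.33/EI.
The prop prevents deflection at B: R_B = δ_0/δ_{BB} = 784/21.33 = 36.75 kN.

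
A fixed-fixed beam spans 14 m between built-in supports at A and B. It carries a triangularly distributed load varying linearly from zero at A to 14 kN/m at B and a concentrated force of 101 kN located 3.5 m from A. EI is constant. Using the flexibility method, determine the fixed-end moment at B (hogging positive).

Take the two fixed-end moments M_A, M_B as redundants; the released structure is the simple span AB.
End rotations of the released simple span under the applied load (×1/EI):
  at A: triangular load, peak 14: 7w₀L³/(360EI) = 747/EI
  at B: triangular load, peak 14: w₀L³/(45EI) = 853.7/EI
  at A: point load 101 at a = 3.5: Pab(L + b)/(6LEI) = 1083/EI
  at B: point load 101 at a = 3.5: Pab(L + a)/(6LEI) = 773.3/EI
  θ_A0 = 1830/EI,  θ_B0 = 1627/EI
Flexibility coefficients: a unit moment at one end gives L/(3EI) there and L/(6EI) at the far end, so f₁₁ = f₂₂ = 4.667/EI and f₁₂ = f₂₁ = 2.333/EI.
Compatibility — zero rotation at each built-in end:
  4.667 M_A + 2.333 M_B = 1830
  2.333 M_A + 4.667 M_B = 1627
Solving the pair gives M_A = 290.3 kN·m and M_B = 203.5 kN·m (hogging).

M_B = 203.5 kN·m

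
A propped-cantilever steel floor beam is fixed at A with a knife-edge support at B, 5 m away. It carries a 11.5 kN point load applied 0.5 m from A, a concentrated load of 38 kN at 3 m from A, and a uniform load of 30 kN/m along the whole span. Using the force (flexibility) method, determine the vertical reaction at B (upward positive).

Release the roller at B. Primary structure: cantilever fixed at A.
Primary-structure tip deflection at B by superposition:
  point load 11.5 at a = 0.5: Pa²(3L − a)/(6EI) = 6.948/EI
  point load 38 at a = 3: Pa²(3L − a)/(6EI) = 684/EI
  UDL 30: wL⁴/(8EI) = 2344/EI
  δ_0 = 3035/EI
Flexibility coefficient — unit upward force at B: δ_{BB} = L³/(3EI) = 41.67/EI.
The prop prevents deflection at B: R_B = δ_0/δ_{BB} = 3035/41.67 = 72.83 kN.

R_B = 72.83 kN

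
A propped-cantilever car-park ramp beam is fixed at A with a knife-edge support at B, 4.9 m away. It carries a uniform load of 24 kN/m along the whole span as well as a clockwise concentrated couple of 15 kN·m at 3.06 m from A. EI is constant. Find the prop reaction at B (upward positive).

R_B = 48.04 kN

Take the reaction at B as the redundant and release it; the primary structure is a cantilever fixed at A.
Primary-structure tip deflection at B by superposition:
  UDL 24: wL⁴/(8EI) = 1729/EI
  clockwise couple 15 at a = 3.06: M₀a(2L − a)/(2EI) = 154.7/EI
  δ_0 = 1884/EI
Flexibility coefficient — unit upward force at B: δ_{BB} = L³/(3EI) = 39.22/EI.
Compatibility at B: δ_0 − R_B·δ_{BB} = 0, so R_B = 1884/39.22 = 48.04 kN.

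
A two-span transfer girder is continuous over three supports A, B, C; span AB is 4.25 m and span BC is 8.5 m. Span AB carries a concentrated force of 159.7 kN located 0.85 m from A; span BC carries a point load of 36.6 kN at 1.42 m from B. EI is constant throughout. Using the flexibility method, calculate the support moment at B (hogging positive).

M_B = 48.17 kN·m

Release continuity at B by inserting a hinge; the redundant is the internal moment M_B. The primary structure is two simply-supported spans AB and BC.
Rotations at B on the released spans (each span's end-slope, ×1/EI):
  span AB: point load 159.7 at a = 0.85: Pab(L + a)/(6LEI) = 92.31/EI
  span BC: point load 36.6 at a = 1.42: Pab(L + b)/(6LEI) = 112.4/EI
  relative rotation θ_0 = (92.31 + 112.4)/EI = 204.7/EI
A unit hogging moment at B produces rotation L₁/(3EI) + L₂/(3EI) = 4.25/EI.
Compatibility: M_B·(L₁+L₂)/(3EI) = θ_0, giving M_B = 48.17 kN·m (hogging).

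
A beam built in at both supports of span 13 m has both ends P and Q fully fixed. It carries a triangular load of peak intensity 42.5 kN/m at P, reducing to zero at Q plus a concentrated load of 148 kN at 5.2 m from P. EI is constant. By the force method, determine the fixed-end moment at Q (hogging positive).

Release both end moments; the primary structure is a simply-supported span PQ with redundants M_P and M_Q.
End rotations of the released simple span under the applied load (×1/EI):
  at P: triangular load, peak 42.5: w₀L³/(45EI) = 2075/EI
  at Q: triangular load, peak 42.5: 7w₀L³/(360EI) = 1816/EI
  at P: point load 148 at a = 5.2: Pab(L + b)/(6LEI) = 1601/EI
  at Q: point load 148 at a = 5.2: Pab(L + a)/(6LEI) = 1401/EI
  θ_P0 = 3676/EI,  θ_Q0 = 3216/EI
Flexibility coefficients: a unit moment at one end gives L/(3EI) there and L/(6EI) at the far end, so f₁₁ = f₂₂ = 4.333/EI and f₁₂ = f₂₁ = 2.167/EI.
Compatibility — zero rotation at each built-in end:
  4.333 M_P + 2.167 M_Q = 3676
  2.167 M_P + 4.333 M_Q = 3216
Solving the pair gives M_P = 636.2 kN·m and M_Q = 424.1 kN·m (hogging).

M_Q = 424.1 kN·m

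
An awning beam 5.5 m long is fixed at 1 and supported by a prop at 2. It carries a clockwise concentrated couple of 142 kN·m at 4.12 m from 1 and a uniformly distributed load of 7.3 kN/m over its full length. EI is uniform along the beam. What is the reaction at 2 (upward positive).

R_2 = 51.35 kN

Take the reaction at 2 as the redundant and release it; the primary structure is a cantilever fixed at 1.
Downward deflection at the released point 2 due to the loads:
  clockwise couple 142 at a = 4.12: M₀a(2L − a)/(2EI) = 2013/EI
  UDL 7.3: wL⁴/(8EI) = 835/EI
  δ_0 = 2848/EI
Tip deflection under a unit load at 2: L³/(3EI) = 55.46/EI.
Compatibility at 2: δ_0 − R_2·δ_{22} = 0, so R_2 = 2848/55.46 = 51.35 kN.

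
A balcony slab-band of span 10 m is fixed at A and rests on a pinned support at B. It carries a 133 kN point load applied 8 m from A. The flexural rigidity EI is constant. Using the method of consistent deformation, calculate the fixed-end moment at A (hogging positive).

M_A = 127.7 kN·m

Remove the prop at B; the released (primary) structure is a cantilever built in at A.
Primary-structure tip deflection at B by superposition:
  point load 133 at a = 8: Pa²(3L − a)/(6EI) = 31211/EI
Flexibility coefficient — unit upward force at B: δ_{BB} = L³/(3EI) = 333.3/EI.
Compatibility at B: δ_0 − R_B·δ_{BB} = 0, so R_B = 31211/333.3 = 93.63 kN.
Moment equilibrium about A: M_A = Σ(load moments about A) − R_B·L = 1064 − 93.63×10 = 127.7 kN·m.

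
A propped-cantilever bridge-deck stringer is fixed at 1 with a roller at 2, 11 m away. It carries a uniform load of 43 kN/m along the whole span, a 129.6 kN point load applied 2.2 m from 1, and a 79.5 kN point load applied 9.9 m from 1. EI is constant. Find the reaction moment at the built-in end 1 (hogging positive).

Release the roller at 2. Primary structure: cantilever fixed at 1.
Deflection at 2 on the released cantilever, summing each load's contribution:
  UDL 43: wL⁴/(8EI) = 78695/EI
  point load 129.6 at a = 2.2: Pa²(3L − a)/(6EI) = 3220/EI
  point load 79.5 at a = 9.9: Pa²(3L − a)/(6EI) = 29998/EI
  δ_0 = 111914/EI
Tip deflection under a unit load at 2: L³/(3EI) = 443.7/EI.
Compatibility at 2: δ_0 − R_2·δ_{22} = 0, so R_2 = 111914/443.7 = 252.2 kN.
Moment equilibrium about 1: M_1 = Σ(load moments about 1) − R_2·L = 3674 − 252.2×11 = 898.9 kN·m.

M_1 = 898.9 kN·m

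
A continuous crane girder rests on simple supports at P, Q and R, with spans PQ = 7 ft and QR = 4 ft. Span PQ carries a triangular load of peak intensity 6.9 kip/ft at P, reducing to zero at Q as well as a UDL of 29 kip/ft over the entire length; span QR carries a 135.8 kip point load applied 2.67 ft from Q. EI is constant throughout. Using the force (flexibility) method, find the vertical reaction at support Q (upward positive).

R_Q = 215.5 kip

Insert a hinge at Q; M_Q is the redundant, and each span becomes simply supported.
Discontinuity in slope at Q on the released structure — sum the simple-span end rotations:
  span PQ: triangular load, peak 6.9: 7w₀L³/(360EI) = 46.02/EI
  span PQ: UDL 29: wL³/(24EI) = 414.5/EI
  span QR: point load 135.8 at a = 2.67: Pab(L + b)/(6LEI) = 107.1/EI
  relative rotation θ_0 = (460.5 + 107.1)/EI = 567.6/EI
A unit hogging moment at Q produces rotation L₁/(3EI) + L₂/(3EI) = 3.667/EI.
Compatibility: M_Q·(L₁+L₂)/(3EI) = θ_0, giving M_Q = 154.8 kip·ft (hogging).
Span PQ, ΣM about P with M_Q applied at Q: R_Q^{PQ}·7 = 766.9 + 154.8, so R_Q^{PQ} = 131.7 kip and R_P = 227.2 − 131.7 = 95.49 kip.
Span QR, ΣM about R: R_Q^{QR}·4 = 180.6 + 154.8, so R_Q^{QR} = 83.85 kip and R_R = 135.8 − 83.85 = 51.95 kip.
R_Q = 131.7 + 83.85 = 215.5 kip.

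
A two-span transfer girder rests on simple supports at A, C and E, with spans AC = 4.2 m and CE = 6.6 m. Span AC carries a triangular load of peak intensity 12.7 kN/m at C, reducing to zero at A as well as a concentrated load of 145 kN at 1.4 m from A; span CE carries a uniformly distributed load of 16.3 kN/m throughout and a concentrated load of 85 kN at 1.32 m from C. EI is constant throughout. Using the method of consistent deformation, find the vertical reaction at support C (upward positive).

Release continuity at C by inserting a hinge; the redundant is the internal moment M_C. The primary structure is two simply-supported spans AC and CE.
Discontinuity in slope at C on the released structure — sum the simple-span end rotations:
  span AC: triangular load, peak 12.7: w₀L³/(45EI) = 20.91/EI
  span AC: point load 145 at a = 1.4: Pab(L + a)/(6LEI) = 126.3/EI
  span CE: UDL 16.3: wL³/(24EI) = 195.3/EI
  span CE: point load 85 at a = 1.32: Pab(L + b)/(6LEI) = 177.7/EI
  relative rotation θ_0 = (147.2 + 373)/EI = 520.2/EI
A unit hogging moment at C produces rotation L₁/(3EI) + L₂/(3EI) = 3.6/EI.
Compatibility: M_C·(L₁+L₂)/(3EI) = θ_0, giving M_C = 144.5 kN·m (hogging).
Span AC, ΣM about A with M_C applied at C: R_C^{AC}·4.2 = 277.7 + 144.5, so R_C^{AC} = 100.5 kN and R_A = 171.7 − 100.5 = 71.15 kN.
Span CE, ΣM about E: R_C^{CE}·6.6 = 803.8 + 144.5, so R_C^{CE} = 143.7 kN and R_E = 192.6 − 143.7 = 48.9 kN.
R_C = 100.5 + 143.7 = 244.2 kN.

R_C = 244.2 kN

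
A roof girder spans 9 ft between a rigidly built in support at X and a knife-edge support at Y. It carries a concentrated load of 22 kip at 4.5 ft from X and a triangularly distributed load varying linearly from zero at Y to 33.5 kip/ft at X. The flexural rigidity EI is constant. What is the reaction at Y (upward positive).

R_Y = 37.02 kip

Choose R_Y as the redundant. The primary structure is the cantilever fixed at X.
Deflection at Y on the released cantilever, summing each load's contribution:
  point load 22 at a = 4.5: Pa²(3L − a)/(6EI) = 1671/EI
  triangular load, peak 33.5 at the fixed end: w₀L⁴/(30EI) = 7326/EI
  δ_0 = 8997/EI
Flexibility coefficient — unit upward force at Y: δ_{YY} = L³/(3EI) = 243/EI.
Compatibility at Y: δ_0 − R_Y·δ_{YY} = 0, so R_Y = 8997/243 = 37.02 kip.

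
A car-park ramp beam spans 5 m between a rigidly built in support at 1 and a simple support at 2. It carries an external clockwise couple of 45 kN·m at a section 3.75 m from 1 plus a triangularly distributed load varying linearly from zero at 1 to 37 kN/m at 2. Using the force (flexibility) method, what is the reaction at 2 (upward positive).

Take the reaction at 2 as the redundant and release it; the primary structure is a cantilever fixed at 1.
Free-end deflection of the primary structure under the applied loading (downward +):
  clockwise couple 45 at a = 3.75: M₀a(2L − a)/(2EI) = 527.3/EI
  triangular load, peak 37 at the free end: 11w₀L⁴/(120EI) = 2120/EI
  δ_0 = 2647/EI
Flexibility coefficient — unit upward force at 2: δ_{22} = L³/(3EI) = 41.67/EI.
The prop prevents deflection at 2: R_2 = δ_0/δ_{22} = 2647/41.67 = 63.53 kN.

R_2 = 63.53 kN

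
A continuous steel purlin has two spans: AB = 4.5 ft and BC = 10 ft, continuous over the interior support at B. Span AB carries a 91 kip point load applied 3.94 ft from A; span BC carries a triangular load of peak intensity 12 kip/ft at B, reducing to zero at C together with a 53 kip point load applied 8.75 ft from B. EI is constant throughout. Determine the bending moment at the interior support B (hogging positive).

M_B = 90.65 kip·ft

Insert a hinge at B; M_B is the redundant, and each span becomes simply supported.
Discontinuity in slope at B on the released structure — sum the simple-span end rotations:
  span AB: point load 91 at a = 3.94: Pab(L + a)/(6LEI) = 62.76/EI
  span BC: triangular load, peak 12: w₀L³/(45EI) = 266.7/EI
  span BC: point load 53 at a = 8.75: Pab(L + b)/(6LEI) = 108.7/EI
  relative rotation θ_0 = (62.76 + 375.4)/EI = 438.1/EI
A unit hogging moment at B produces rotation L₁/(3EI) + L₂/(3EI) = 4.833/EI.
Slope continuity at B: θ_0 = M_B·4.833/EI, so M_B = 438.1/4.833 = 90.65 kip·ft (hogging).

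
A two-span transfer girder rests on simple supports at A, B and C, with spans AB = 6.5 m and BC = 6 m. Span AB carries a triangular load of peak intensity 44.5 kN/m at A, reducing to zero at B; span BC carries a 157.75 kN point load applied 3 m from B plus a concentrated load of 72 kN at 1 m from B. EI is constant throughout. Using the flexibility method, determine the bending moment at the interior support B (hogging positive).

Release continuity at B by inserting a hinge; the redundant is the internal moment M_B. The primary structure is two simply-supported spans AB and BC.
Rotations at B on the released spans (each span's end-slope, ×1/EI):
  span AB: triangular load, peak 44.5: 7w₀L³/(360EI) = 237.6/EI
  span BC: point load 157.75 at a = 3: Pab(L + b)/(6LEI) = 354.9/EI
  span BC: point load 72 at a = 1: Pab(L + b)/(6LEI) = 110/EI
  relative rotation θ_0 = (237.6 + 464.9)/EI = 702.6/EI
A unit hogging moment at B produces rotation L₁/(3EI) + L₂/(3EI) = 4.167/EI.
Slope continuity at B: θ_0 = M_B·4.167/EI, so M_B = 702.6/4.167 = 168.6 kN·m (hogging).

M_B = 168.6 kN·m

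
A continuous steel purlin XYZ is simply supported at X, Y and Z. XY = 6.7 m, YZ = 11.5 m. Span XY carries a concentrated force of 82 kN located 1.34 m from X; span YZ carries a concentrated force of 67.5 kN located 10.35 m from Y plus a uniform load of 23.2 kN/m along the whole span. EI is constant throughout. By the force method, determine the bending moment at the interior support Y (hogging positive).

Take M_Y as the redundant. Released structure: two simple spans XY and YZ with a hinge at Y.
End slopes at the hinge Y, treating each span as simply supported:
  span XY: point load 82 at a = 1.34: Pab(L + a)/(6LEI) = 117.8/EI
  span YZ: point load 67.5 at a = 10.35: Pab(L + b)/(6LEI) = 147.3/EI
  span YZ: UDL 23.2: wL³/(24EI) = 1470/EI
  relative rotation θ_0 = (117.8 + 1617)/EI = 1735/EI
A unit hogging moment at Y produces rotation L₁/(3EI) + L₂/(3EI) = 6.067/EI.
Compatibility: M_Y·(L₁+L₂)/(3EI) = θ_0, giving M_Y = 286 kN·m (hogging).

M_Y = 286 kN·m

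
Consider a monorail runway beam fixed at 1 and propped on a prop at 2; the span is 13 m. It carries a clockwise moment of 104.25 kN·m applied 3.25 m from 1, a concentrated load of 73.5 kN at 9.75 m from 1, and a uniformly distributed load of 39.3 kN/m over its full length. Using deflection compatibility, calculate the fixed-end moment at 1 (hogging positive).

M_1 = 978 kN·m

Release the roller at 2. Primary structure: cantilever fixed at 1.
Free-end deflection of the primary structure under the applied loading (downward +):
  clockwise couple 104.25 at a = 3.25: M₀a(2L − a)/(2EI) = 3854/EI
  point load 73.5 at a = 9.75: Pa²(3L − a)/(6EI) = 34062/EI
  UDL 39.3: wL⁴/(8EI) = 140306/EI
  δ_0 = 178222/EI
Flexibility coefficient — unit upward force at 2: δ_{22} = L³/(3EI) = 732.3/EI.
The prop prevents deflection at 2: R_2 = δ_0/δ_{22} = 178222/732.3 = 243.4 kN.
Moment equilibrium about 1: M_1 = Σ(load moments about 1) − R_2·L = 4142 − 243.4×13 = 978 kN·m.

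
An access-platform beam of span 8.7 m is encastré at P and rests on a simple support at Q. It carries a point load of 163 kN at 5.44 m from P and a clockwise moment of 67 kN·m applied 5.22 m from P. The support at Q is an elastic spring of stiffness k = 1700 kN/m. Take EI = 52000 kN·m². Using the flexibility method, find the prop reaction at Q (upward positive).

R_Q = 74.93 kN

Take the reaction at Q as the redundant and release it; the primary structure is a cantilever fixed at P.
Primary-structure tip deflection at Q by superposition:
  point load 163 at a = 5.44: Pa²(3L − a)/(6EI) = 16610/EI
  clockwise couple 67 at a = 5.22: M₀a(2L − a)/(2EI) = 2130/EI
  δ_0 = 18740/EI
Tip deflection under a unit load at Q: L³/(3EI) = 219.5/EI.
With EI = 52000 kN·m²: δ_0 = 0.36038 m and δ_{QQ} = 0.004221 m/kN.
Compatibility — the spring shortens by R_Q/k under the reaction it provides: δ_0 − R_Q·δ_{QQ} = R_Q/k. With 1/k = 0.000588 m/kN, R_Q = δ_0 / (δ_{QQ} + 1/k) = 0.36038 / (0.004221 + 0.000588) = 74.93 kN.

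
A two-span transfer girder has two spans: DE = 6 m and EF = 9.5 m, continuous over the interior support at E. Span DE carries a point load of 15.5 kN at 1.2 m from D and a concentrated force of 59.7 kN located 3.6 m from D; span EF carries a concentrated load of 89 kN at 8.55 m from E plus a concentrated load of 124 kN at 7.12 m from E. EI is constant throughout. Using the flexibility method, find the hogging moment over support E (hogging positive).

M_E = 140.5 kN·m

Take M_E as the redundant. Released structure: two simple spans DE and EF with a hinge at E.
End slopes at the hinge E, treating each span as simply supported:
  span DE: point load 15.5 at a = 1.2: Pab(L + a)/(6LEI) = 17.86/EI
  span DE: point load 59.7 at a = 3.6: Pab(L + a)/(6LEI) = 137.5/EI
  span EF: point load 89 at a = 8.55: Pab(L + b)/(6LEI) = 132.5/EI
  span EF: point load 124 at a = 7.12: Pab(L + b)/(6LEI) = 437.9/EI
  relative rotation θ_0 = (155.4 + 570.5)/EI = 725.9/EI
A unit hogging moment at E produces rotation L₁/(3EI) + L₂/(3EI) = 5.167/EI.
Compatibility: M_E·(L₁+L₂)/(3EI) = θ_0, giving M_E = 140.5 kN·m (hogging).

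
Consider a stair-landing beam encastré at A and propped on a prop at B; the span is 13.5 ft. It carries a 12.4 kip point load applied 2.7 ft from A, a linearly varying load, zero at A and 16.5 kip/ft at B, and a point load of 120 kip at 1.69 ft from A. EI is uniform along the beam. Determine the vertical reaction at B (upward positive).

Choose R_B as the redundant. The primary structure is the cantilever fixed at A.
Downward deflection at the released point B due to the loads:
  point load 12.4 at a = 2.7: Pa²(3L − a)/(6EI) = 569.5/EI
  triangular load, peak 16.5 at the free end: 11w₀L⁴/(120EI) = 50238/EI
  point load 120 at a = 1.69: Pa²(3L − a)/(6EI) = 2217/EI
  δ_0 = 53024/EI
Flexibility coefficient — unit upward force at B: δ_{BB} = L³/(3EI) = 820.1/EI.
The prop prevents deflection at B: R_B = δ_0/δ_{BB} = 53024/820.1 = 64.65 kip.

R_B = 64.65 kip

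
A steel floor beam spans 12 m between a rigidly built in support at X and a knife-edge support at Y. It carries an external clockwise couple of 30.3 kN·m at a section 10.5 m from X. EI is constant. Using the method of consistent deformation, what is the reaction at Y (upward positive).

Release the roller at Y. Primary structure: cantilever fixed at X.
Deflection at Y on the released cantilever, summing each load's contribution:
  clockwise couple 30.3 at a = 10.5: M₀a(2L − a)/(2EI) = 2148/EI
Tip deflection under a unit load at Y: L³/(3EI) = 576/EI.
Compatibility at Y: δ_0 − R_Y·δ_{YY} = 0, so R_Y = 2148/576 = 3.728 kN.

R_Y = 3.728 kN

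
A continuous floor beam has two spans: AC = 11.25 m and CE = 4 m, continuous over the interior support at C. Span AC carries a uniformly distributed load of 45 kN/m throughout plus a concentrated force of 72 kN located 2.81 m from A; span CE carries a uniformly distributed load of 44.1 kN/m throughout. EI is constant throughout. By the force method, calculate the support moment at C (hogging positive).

Release continuity at C by inserting a hinge; the redundant is the internal moment M_C. The primary structure is two simply-supported spans AC and CE.
Rotations at C on the released spans (each span's end-slope, ×1/EI):
  span AC: UDL 45: wL³/(24EI) = 2670/EI
  span AC: point load 72 at a = 2.81: Pab(L + a)/(6LEI) = 355.7/EI
  span CE: UDL 44.1: wL³/(24EI) = 117.6/EI
  relative rotation θ_0 = (3025 + 117.6)/EI = 3143/EI
A unit hogging moment at C produces rotation L₁/(3EI) + L₂/(3EI) = 5.083/EI.
Slope continuity at C: θ_0 = M_C·5.083/EI, so M_C = 3143/5.083 = 618.3 kN·m (hogging).

M_C = 618.3 kN·m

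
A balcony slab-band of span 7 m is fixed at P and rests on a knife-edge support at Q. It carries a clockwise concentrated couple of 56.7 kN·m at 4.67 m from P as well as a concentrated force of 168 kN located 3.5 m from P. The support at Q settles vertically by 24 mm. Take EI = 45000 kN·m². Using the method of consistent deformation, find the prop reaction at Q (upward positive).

Release the roller at Q. Primary structure: cantilever fixed at P.
Deflection at Q on the released cantilever, summing each load's contribution:
  clockwise couple 56.7 at a = 4.67: M₀a(2L − a)/(2EI) = 1235/EI
  point load 168 at a = 3.5: Pa²(3L − a)/(6EI) = 6002/EI
  δ_0 = 7238/EI
Flexibility coefficient — unit upward force at Q: δ_{QQ} = L³/(3EI) = 114.3/EI.
With EI = 45000 kN·m²: δ_0 = 0.16084 m and δ_{QQ} = 0.002541 m/kN.
Compatibility — the beam at Q must follow the support down by 0.024 m: δ_0 − R_Q·δ_{QQ} = 0.024, so R_Q = (0.16084 − 0.024)/0.002541 = 53.86 kN.

R_Q = 53.86 kN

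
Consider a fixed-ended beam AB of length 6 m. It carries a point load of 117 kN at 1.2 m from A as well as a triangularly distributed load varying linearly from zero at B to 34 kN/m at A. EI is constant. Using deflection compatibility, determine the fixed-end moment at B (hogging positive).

M_B = 63.26 kN·m

Take the two fixed-end moments M_A, M_B as redundants; the released structure is the simple span AB.
End rotations of the released simple span under the applied load (×1/EI):
  at A: point load 117 at a = 1.2: Pab(L + b)/(6LEI) = 202.2/EI
  at B: point load 117 at a = 1.2: Pab(L + a)/(6LEI) = 134.8/EI
  at A: triangular load, peak 34: w₀L³/(45EI) = 163.2/EI
  at B: triangular load, peak 34: 7w₀L³/(360EI) = 142.8/EI
  θ_A0 = 365.4/EI,  θ_B0 = 277.6/EI
Flexibility coefficients: a unit moment at one end gives L/(3EI) there and L/(6EI) at the far end, so f₁₁ = f₂₂ = 2/EI and f₁₂ = f₂₁ = 1/EI.
Compatibility — zero rotation at each built-in end:
  2 M_A + 1 M_B = 365.4
  1 M_A + 2 M_B = 277.6
Solving the pair gives M_A = 151.1 kN·m and M_B = 63.26 kN·m (hogging).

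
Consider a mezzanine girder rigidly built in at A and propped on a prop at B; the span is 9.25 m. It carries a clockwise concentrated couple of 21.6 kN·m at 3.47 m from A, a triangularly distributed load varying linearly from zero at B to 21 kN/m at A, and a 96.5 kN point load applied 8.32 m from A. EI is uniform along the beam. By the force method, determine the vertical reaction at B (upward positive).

R_B = 103.6 kN

Release the roller at B. Primary structure: cantilever fixed at A.
Free-end deflection of the primary structure under the applied loading (downward +):
  clockwise couple 21.6 at a = 3.47: M₀a(2L − a)/(2EI) = 563.3/EI
  triangular load, peak 21 at the fixed end: w₀L⁴/(30EI) = 5125/EI
  point load 96.5 at a = 8.32: Pa²(3L − a)/(6EI) = 21632/EI
  δ_0 = 27320/EI
Tip deflection under a unit load at B: L³/(3EI) = 263.8/EI.
The prop prevents deflection at B: R_B = δ_0/δ_{BB} = 27320/263.8 = 103.6 kN.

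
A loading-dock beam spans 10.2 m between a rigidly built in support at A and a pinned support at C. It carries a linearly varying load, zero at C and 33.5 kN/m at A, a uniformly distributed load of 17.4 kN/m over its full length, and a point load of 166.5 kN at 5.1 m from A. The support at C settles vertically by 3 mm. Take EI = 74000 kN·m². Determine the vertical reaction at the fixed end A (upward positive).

Release the roller at C. Primary structure: cantilever fixed at A.
Primary-structure tip deflection at C by superposition:
  triangular load, peak 33.5 at the fixed end: w₀L⁴/(30EI) = 12087/EI
  UDL 17.4: wL⁴/(8EI) = 23543/EI
  point load 166.5 at a = 5.1: Pa²(3L − a)/(6EI) = 18405/EI
  δ_0 = 54035/EI
Flexibility coefficient — unit upward force at C: δ_{CC} = L³/(3EI) = 353.7/EI.
With EI = 74000 kN·m²: δ_0 = 0.73021 m and δ_{CC} = 0.00478 m/kN.
Compatibility — the beam at C must follow the support down by 0.003 m: δ_0 − R_C·δ_{CC} = 0.003, so R_C = (0.73021 − 0.003)/0.00478 = 152.1 kN.
Vertical equilibrium: R_A = ΣP − R_C = 514.8 − 152.1 = 362.7 kN.

R_A = 362.7 kN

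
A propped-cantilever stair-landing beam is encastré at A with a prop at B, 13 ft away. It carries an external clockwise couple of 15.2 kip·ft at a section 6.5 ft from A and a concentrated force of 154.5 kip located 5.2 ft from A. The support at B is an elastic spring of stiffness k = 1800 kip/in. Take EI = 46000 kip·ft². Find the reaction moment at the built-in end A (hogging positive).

M_A = 385 kip·ft

Take the reaction at B as the redundant and release it; the primary structure is a cantilever fixed at A.
Primary-structure tip deflection at B by superposition:
  clockwise couple 15.2 at a = 6.5: M₀a(2L − a)/(2EI) = 963.3/EI
  point load 154.5 at a = 5.2: Pa²(3L − a)/(6EI) = 23534/EI
  δ_0 = 24498/EI
Flexibility coefficient — unit upward force at B: δ_{BB} = L³/(3EI) = 732.3/EI.
With EI = 46000 kip·ft²: δ_0 = 0.53256 ft and δ_{BB} = 0.01592 ft/kip.
Compatibility — the spring shortens by R_B/k under the reaction it provides: δ_0 − R_B·δ_{BB} = R_B/k. With 1/k = 1/(1800×12) ft/kip = 0.000046 ft/kip, R_B = δ_0 / (δ_{BB} + 1/k) = 0.53256 / (0.01592 + 0.000046) = 33.35 kip.
Moment equilibrium about A: M_A = Σ(load moments about A) − R_B·L = 818.6 − 33.35×13 = 385 kip·ft.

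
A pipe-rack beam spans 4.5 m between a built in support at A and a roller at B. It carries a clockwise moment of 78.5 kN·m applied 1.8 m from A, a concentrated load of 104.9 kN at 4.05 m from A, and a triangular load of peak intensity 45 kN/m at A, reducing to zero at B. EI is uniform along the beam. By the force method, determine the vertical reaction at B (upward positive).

R_B = 126.2 kN

Choose R_B as the redundant. The primary structure is the cantilever fixed at A.
Primary-structure tip deflection at B by superposition:
  clockwise couple 78.5 at a = 1.8: M₀a(2L − a)/(2EI) = 508.7/EI
  point load 104.9 at a = 4.05: Pa²(3L − a)/(6EI) = 2710/EI
  triangular load, peak 45 at the fixed end: w₀L⁴/(30EI) = 615.1/EI
  δ_0 = 3834/EI
Flexibility coefficient — unit upward force at B: δ_{BB} = L³/(3EI) = 30.38/EI.
Compatibility at B: δ_0 − R_B·δ_{BB} = 0, so R_B = 3834/30.38 = 126.2 kN.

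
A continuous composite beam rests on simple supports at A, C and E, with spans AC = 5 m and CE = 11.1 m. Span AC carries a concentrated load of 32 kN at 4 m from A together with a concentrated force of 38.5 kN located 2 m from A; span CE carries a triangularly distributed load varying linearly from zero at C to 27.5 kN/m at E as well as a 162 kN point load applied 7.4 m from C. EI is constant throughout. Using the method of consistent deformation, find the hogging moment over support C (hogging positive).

Take M_C as the redundant. Released structure: two simple spans AC and CE with a hinge at C.
Discontinuity in slope at C on the released structure — sum the simple-span end rotations:
  span AC: point load 32 at a = 4: Pab(L + a)/(6LEI) = 38.4/EI
  span AC: point load 38.5 at a = 2: Pab(L + a)/(6LEI) = 53.9/EI
  span CE: triangular load, peak 27.5: 7w₀L³/(360EI) = 731.3/EI
  span CE: point load 162 at a = 7.4: Pab(L + b)/(6LEI) = 985.7/EI
  relative rotation θ_0 = (92.3 + 1717)/EI = 1809/EI
A unit hogging moment at C produces rotation L₁/(3EI) + L₂/(3EI) = 5.367/EI.
Slope continuity at C: θ_0 = M_C·5.367/EI, so M_C = 1809/5.367 = 337.1 kN·m (hogging).

M_C = 337.1 kN·m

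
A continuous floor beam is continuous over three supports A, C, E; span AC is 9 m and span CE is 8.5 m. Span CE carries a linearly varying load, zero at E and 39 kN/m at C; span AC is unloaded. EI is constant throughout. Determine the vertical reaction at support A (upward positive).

Take M_C as the redundant. Released structure: two simple spans AC and CE with a hinge at C.
Discontinuity in slope at C on the released structure — sum the simple-span end rotations:
  span CE: triangular load, peak 39: w₀L³/(45EI) = 532.2/EI
  relative rotation θ_0 = (0 + 532.2)/EI = 532.2/EI
A unit hogging moment at C produces rotation L₁/(3EI) + L₂/(3EI) = 5.833/EI.
Slope continuity at C: θ_0 = M_C·5.833/EI, so M_C = 532.2/5.833 = 91.24 kN·m (hogging).
Span AC, ΣM about A with M_C applied at C: R_C^{AC}·9 = 0 + 91.24, so R_C^{AC} = 10.14 kN and R_A = 0 − 10.14 = -10.14 kN.

R_A = -10.14 kN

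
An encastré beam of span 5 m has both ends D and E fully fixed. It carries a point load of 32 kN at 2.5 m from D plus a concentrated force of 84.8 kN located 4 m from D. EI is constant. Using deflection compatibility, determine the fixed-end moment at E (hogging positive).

Take the two fixed-end moments M_D, M_E as redundants; the released structure is the simple span DE.
Simple-span end rotations at D and E under the given loads:
  at D: point load 32 at a = 2.5: Pab(L + b)/(6LEI) = 50/EI
  at E: point load 32 at a = 2.5: Pab(L + a)/(6LEI) = 50/EI
  at D: point load 84.8 at a = 4: Pab(L + b)/(6LEI) = 67.84/EI
  at E: point load 84.8 at a = 4: Pab(L + a)/(6LEI) = 101.8/EI
  θ_D0 = 117.8/EI,  θ_E0 = 151.8/EI
Flexibility coefficients: a unit moment at one end gives L/(3EI) there and L/(6EI) at the far end, so f₁₁ = f₂₂ = 1.667/EI and f₁₂ = f₂₁ = 0.8333/EI.
Compatibility — zero rotation at each built-in end:
  1.667 M_D + 0.8333 M_E = 117.8
  0.8333 M_D + 1.667 M_E = 151.8
Solving the pair gives M_D = 33.57 kN·m and M_E = 74.27 kN·m (hogging).

M_E = 74.27 kN·m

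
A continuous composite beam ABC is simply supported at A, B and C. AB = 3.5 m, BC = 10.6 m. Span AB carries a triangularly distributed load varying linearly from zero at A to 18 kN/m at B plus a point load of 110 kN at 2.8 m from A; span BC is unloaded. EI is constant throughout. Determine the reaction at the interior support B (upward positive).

Take M_B as the redundant. Released structure: two simple spans AB and BC with a hinge at B.
Rotations at B on the released spans (each span's end-slope, ×1/EI):
  span AB: triangular load, peak 18: w₀L³/(45EI) = 17.15/EI
  span AB: point load 110 at a = 2.8: Pab(L + a)/(6LEI) = 64.68/EI
  relative rotation θ_0 = (81.83 + 0)/EI = 81.83/EI
A unit hogging moment at B produces rotation L₁/(3EI) + L₂/(3EI) = 4.7/EI.
Slope continuity at B: θ_0 = M_B·4.7/EI, so M_B = 81.83/4.7 = 17.41 kN·m (hogging).
Span AB, ΣM about A with M_B applied at B: R_B^{AB}·3.5 = 381.5 + 17.41, so R_B^{AB} = 114 kN and R_A = 141.5 − 114 = 27.53 kN.
Span BC, ΣM about C: R_B^{BC}·10.6 = 0 + 17.41, so R_B^{BC} = 1.643 kN and R_C = 0 − 1.643 = -1.643 kN.
R_B = 114 + 1.643 = 115.6 kN.

R_B = 115.6 kN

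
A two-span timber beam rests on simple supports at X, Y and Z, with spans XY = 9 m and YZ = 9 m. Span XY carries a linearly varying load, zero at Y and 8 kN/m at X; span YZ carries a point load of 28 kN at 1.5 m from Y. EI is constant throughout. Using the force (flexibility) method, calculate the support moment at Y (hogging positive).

Take M_Y as the redundant. Released structure: two simple spans XY and YZ with a hinge at Y.
Rotations at Y on the released spans (each span's end-slope, ×1/EI):
  span XY: triangular load, peak 8: 7w₀L³/(360EI) = 113.4/EI
  span YZ: point load 28 at a = 1.5: Pab(L + b)/(6LEI) = 96.25/EI
  relative rotation θ_0 = (113.4 + 96.25)/EI = 209.7/EI
A unit hogging moment at Y produces rotation L₁/(3EI) + L₂/(3EI) = 6/EI.
Compatibility: M_Y·(L₁+L₂)/(3EI) = θ_0, giving M_Y = 34.94 kN·m (hogging).

M_Y = 34.94 kN·m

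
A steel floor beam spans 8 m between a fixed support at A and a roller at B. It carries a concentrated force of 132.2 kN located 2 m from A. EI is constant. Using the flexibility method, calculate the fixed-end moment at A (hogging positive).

Choose R_B as the redundant. The primary structure is the cantilever fixed at A.
Primary-structure tip deflection at B by superposition:
  point load 132.2 at a = 2: Pa²(3L − a)/(6EI) = 1939/EI
Tip deflection under a unit load at B: L³/(3EI) = 170.7/EI.
Compatibility at B: δ_0 − R_B·δ_{BB} = 0, so R_B = 1939/170.7 = 11.36 kN.
Moment equilibrium about A: M_A = Σ(load moments about A) − R_B·L = 264.4 − 11.36×8 = 173.5 kN·m.

M_A = 173.5 kN·m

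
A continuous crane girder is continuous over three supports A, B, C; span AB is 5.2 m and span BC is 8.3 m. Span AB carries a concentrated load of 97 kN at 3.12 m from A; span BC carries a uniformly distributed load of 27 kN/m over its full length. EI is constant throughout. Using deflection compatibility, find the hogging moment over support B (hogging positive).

Take M_B as the redundant. Released structure: two simple spans AB and BC with a hinge at B.
End slopes at the hinge B, treating each span as simply supported:
  span AB: point load 97 at a = 3.12: Pab(L + a)/(6LEI) = 167.9/EI
  span BC: UDL 27: wL³/(24EI) = 643.3/EI
  relative rotation θ_0 = (167.9 + 643.3)/EI = 811.1/EI
A unit hogging moment at B produces rotation L₁/(3EI) + L₂/(3EI) = 4.5/EI.
Compatibility: M_B·(L₁+L₂)/(3EI) = θ_0, giving M_B = 180.2 kN·m (hogging).

M_B = 180.2 kN·m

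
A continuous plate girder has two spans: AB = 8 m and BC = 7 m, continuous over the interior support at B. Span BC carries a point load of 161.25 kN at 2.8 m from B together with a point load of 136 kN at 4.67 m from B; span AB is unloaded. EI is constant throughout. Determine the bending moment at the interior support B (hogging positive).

M_B = 166.9 kN·m

Insert a hinge at B; M_B is the redundant, and each span becomes simply supported.
End slopes at the hinge B, treating each span as simply supported:
  span BC: point load 161.25 at a = 2.8: Pab(L + b)/(6LEI) = 505.7/EI
  span BC: point load 136 at a = 4.67: Pab(L + b)/(6LEI) = 328.7/EI
  relative rotation θ_0 = (0 + 834.4)/EI = 834.4/EI
A unit hogging moment at B produces rotation L₁/(3EI) + L₂/(3EI) = 5/EI.
Slope continuity at B: θ_0 = M_B·5/EI, so M_B = 834.4/5 = 166.9 kN·m (hogging).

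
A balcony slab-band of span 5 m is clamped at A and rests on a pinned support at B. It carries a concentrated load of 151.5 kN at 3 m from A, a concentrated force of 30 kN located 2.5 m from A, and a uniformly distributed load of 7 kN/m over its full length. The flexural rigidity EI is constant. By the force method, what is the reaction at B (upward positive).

Take the reaction at B as the redundant and release it; the primary structure is a cantilever fixed at A.
Primary-structure tip deflection at B by superposition:
  point load 151.5 at a = 3: Pa²(3L − a)/(6EI) = 2727/EI
  point load 30 at a = 2.5: Pa²(3L − a)/(6EI) = 390.6/EI
  UDL 7: wL⁴/(8EI) = 546.9/EI
  δ_0 = 3664/EI
Flexibility coefficient — unit upward force at B: δ_{BB} = L³/(3EI) = 41.67/EI.
The prop prevents deflection at B: R_B = δ_0/δ_{BB} = 3664/41.67 = 87.95 kN.

R_B = 87.95 kN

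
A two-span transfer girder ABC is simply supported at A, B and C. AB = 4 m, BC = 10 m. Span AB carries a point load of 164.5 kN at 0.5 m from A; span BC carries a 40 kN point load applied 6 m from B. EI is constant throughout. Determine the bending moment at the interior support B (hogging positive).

Insert a hinge at B; M_B is the redundant, and each span becomes simply supported.
Rotations at B on the released spans (each span's end-slope, ×1/EI):
  span AB: point load 164.5 at a = 0.5: Pab(L + a)/(6LEI) = 53.98/EI
  span BC: point load 40 at a = 6: Pab(L + b)/(6LEI) = 224/EI
  relative rotation θ_0 = (53.98 + 224)/EI = 278/EI
A unit hogging moment at B produces rotation L₁/(3EI) + L₂/(3EI) = 4.667/EI.
Compatibility: M_B·(L₁+L₂)/(3EI) = θ_0, giving M_B = 59.57 kN·m (hogging).

M_B = 59.57 kN·m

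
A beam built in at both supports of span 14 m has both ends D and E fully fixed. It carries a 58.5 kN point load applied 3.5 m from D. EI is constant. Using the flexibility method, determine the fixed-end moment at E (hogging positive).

M_E = 38.39 kN·m

Release both end moments; the primary structure is a simply-supported span DE with redundants M_D and M_E.
On the primary (simply-supported) span, the end slopes from the loading are:
  at D: point load 58.5 at a = 3.5: Pab(L + b)/(6LEI) = 627/EI
  at E: point load 58.5 at a = 3.5: Pab(L + a)/(6LEI) = 447.9/EI
  θ_D0 = 627/EI,  θ_E0 = 447.9/EI
Flexibility coefficients: a unit moment at one end gives L/(3EI) there and L/(6EI) at the far end, so f₁₁ = f₂₂ = 4.667/EI and f₁₂ = f₂₁ = 2.333/EI.
Compatibility — zero rotation at each built-in end:
  4.667 M_D + 2.333 M_E = 627
  2.333 M_D + 4.667 M_E = 447.9
Solving the pair gives M_D = 115.2 kN·m and M_E = 38.39 kN·m (hogging).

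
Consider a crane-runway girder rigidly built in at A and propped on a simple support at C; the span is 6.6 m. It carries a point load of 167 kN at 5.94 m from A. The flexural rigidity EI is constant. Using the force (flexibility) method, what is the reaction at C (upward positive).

R_C = 142 kN

Take the reaction at C as the redundant and release it; the primary structure is a cantilever fixed at A.
Primary-structure tip deflection at C by superposition:
  point load 167 at a = 5.94: Pa²(3L − a)/(6EI) = 13611/EI
Flexibility coefficient — unit upward force at C: δ_{CC} = L³/(3EI) = 95.83/EI.
Compatibility at C: δ_0 − R_C·δ_{CC} = 0, so R_C = 13611/95.83 = 142 kN.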